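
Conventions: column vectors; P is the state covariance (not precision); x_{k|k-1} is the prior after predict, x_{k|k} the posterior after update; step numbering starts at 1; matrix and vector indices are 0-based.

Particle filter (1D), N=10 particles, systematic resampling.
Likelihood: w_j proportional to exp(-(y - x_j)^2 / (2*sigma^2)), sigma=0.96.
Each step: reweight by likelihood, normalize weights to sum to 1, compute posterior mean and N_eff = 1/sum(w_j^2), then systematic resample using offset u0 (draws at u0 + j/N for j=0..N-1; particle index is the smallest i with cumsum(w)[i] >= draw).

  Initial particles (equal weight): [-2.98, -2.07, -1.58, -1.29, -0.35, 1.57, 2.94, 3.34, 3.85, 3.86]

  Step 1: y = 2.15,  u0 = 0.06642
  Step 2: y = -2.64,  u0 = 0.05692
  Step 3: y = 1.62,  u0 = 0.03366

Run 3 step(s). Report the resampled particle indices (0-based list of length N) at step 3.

resampled_idx = [0, 1, 2, 3, 4, 5, 6, 7, 8, 9]

step 1: w=[0.0000, 0.0000, 0.0002, 0.0007, 0.0137, 0.3389, 0.2899, 0.1886, 0.0848, 0.0832]  mean=2.6560  Neff=4.0202  idx=[5, 5, 5, 6, 6, 6, 7, 7, 8, 9]
step 2: w=[0.3331, 0.3331, 0.3331, 0.0002, 0.0002, 0.0002, 0.0000, 0.0000, 0.0000, 0.0000]  mean=1.5710  Neff=3.0044  idx=[0, 0, 0, 1, 1, 1, 1, 2, 2, 2]
step 3: w=[0.1000, 0.1000, 0.1000, 0.1000, 0.1000, 0.1000, 0.1000, 0.1000, 0.1000, 0.1000]  mean=1.5700  Neff=10.0000  idx=[0, 1, 2, 3, 4, 5, 6, 7, 8, 9]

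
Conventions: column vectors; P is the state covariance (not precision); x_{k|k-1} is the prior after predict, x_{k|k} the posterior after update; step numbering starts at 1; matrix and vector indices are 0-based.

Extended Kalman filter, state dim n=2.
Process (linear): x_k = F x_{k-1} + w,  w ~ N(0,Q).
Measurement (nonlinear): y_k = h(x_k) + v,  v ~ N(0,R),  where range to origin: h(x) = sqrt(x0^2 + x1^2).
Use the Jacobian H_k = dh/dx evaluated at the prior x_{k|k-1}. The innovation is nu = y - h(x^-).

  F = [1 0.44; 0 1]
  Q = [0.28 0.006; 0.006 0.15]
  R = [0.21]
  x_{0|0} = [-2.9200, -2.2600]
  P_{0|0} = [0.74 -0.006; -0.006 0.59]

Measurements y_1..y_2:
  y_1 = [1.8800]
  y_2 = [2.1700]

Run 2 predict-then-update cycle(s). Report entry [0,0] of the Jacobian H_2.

step 1: x^-=[-3.9144, -2.2600]  P^-=[1.1289 0.2596; 0.2596 0.7400]  H_jac=[-0.8660 -0.5000]  S=[1.4665]  K=[-0.7552; -0.4056]  nu=[-2.6400]  x^+=[-1.9207, -1.1892]  P^+=[0.2926 -0.1896; -0.1896 0.4987]
step 2: x^-=[-2.4440, -1.1892]  P^-=[0.5023 0.0358; 0.0358 0.6487]  H_jac=[-0.8992 -0.4375]  S=[0.7685]  K=[-0.6081; -0.4113]  nu=[-0.5480]  x^+=[-2.1108, -0.9639]  P^+=[0.2181 -0.1564; -0.1564 0.5187]

H_jac[0,0] = -0.8992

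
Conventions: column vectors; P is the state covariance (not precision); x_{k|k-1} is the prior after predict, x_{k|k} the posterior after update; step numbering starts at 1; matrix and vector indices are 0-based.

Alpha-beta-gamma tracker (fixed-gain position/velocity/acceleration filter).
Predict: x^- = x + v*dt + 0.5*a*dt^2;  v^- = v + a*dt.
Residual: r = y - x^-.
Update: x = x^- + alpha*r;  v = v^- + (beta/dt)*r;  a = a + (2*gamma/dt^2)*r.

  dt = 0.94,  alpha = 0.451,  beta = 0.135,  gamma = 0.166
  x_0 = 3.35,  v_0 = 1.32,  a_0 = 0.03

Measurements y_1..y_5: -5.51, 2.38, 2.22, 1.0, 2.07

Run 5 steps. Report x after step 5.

step 1: x_pred=4.6041  r=-10.1141  x^+=0.0426  v^+=-0.1044  a^+=-3.7702
step 2: x_pred=-1.7212  r=4.1012  x^+=0.1285  v^+=-3.0594  a^+=-2.2293
step 3: x_pred=-3.7322  r=5.9522  x^+=-1.0478  v^+=-4.3000  a^+=0.0072
step 4: x_pred=-5.0866  r=6.0866  x^+=-2.3415  v^+=-3.4191  a^+=2.2942
step 5: x_pred=-4.5420  r=6.6120  x^+=-1.5600  v^+=-0.3130  a^+=4.7785

x_post = -1.5600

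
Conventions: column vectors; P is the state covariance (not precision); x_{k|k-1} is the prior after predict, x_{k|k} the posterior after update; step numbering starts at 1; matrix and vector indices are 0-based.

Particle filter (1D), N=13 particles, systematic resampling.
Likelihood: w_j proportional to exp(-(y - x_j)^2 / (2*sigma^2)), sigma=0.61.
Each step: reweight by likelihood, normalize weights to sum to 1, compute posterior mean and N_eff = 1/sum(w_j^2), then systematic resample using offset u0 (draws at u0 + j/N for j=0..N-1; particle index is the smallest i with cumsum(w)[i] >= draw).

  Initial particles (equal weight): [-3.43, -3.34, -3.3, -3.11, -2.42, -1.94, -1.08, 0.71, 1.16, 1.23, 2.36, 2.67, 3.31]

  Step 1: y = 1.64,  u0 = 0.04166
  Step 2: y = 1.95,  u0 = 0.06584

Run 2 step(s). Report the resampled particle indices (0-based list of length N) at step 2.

step 1: w=[0.0000, 0.0000, 0.0000, 0.0000, 0.0000, 0.0000, 0.0000, 0.1200, 0.2815, 0.3061, 0.1912, 0.0922, 0.0090]  mean=1.5155  Neff=4.3021  idx=[7, 7, 8, 8, 8, 9, 9, 9, 9, 10, 10, 10, 11]
step 2: w=[0.0197, 0.0197, 0.0672, 0.0672, 0.0672, 0.0774, 0.0774, 0.0774, 0.0774, 0.1240, 0.1240, 0.1240, 0.0774]  mean=1.7272  Neff=11.0615  idx=[2, 3, 4, 5, 6, 7, 8, 9, 10, 10, 11, 11, 12]

resampled_idx = [2, 3, 4, 5, 6, 7, 8, 9, 10, 10, 11, 11, 12]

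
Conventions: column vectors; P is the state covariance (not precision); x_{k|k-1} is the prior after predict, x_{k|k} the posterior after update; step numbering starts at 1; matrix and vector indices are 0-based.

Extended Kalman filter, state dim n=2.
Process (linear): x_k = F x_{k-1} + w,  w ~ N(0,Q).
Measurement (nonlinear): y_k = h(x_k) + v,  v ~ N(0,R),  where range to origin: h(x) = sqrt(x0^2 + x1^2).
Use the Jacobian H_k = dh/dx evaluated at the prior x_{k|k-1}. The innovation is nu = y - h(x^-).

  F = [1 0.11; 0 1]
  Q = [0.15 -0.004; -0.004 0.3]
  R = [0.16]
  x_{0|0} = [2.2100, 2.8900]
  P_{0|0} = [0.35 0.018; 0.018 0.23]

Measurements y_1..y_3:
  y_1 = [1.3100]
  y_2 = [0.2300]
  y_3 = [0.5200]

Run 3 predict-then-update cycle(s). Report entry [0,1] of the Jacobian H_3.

H_jac[0,1] = 0.4471

step 1: x^-=[2.5279, 2.8900]  P^-=[0.5067 0.0393; 0.0393 0.5300]  H_jac=[0.6584 0.7527]  S=[0.7189]  K=[0.5053; 0.5909]  nu=[-2.5296]  x^+=[1.2498, 1.3952]  P^+=[0.3232 -0.1753; -0.1753 0.2790]
step 2: x^-=[1.4033, 1.3952]  P^-=[0.4380 -0.1486; -0.1486 0.5790]  H_jac=[0.7091 0.7051]  S=[0.5195]  K=[0.3962; 0.5829]  nu=[-1.7489]  x^+=[0.7103, 0.3758]  P^+=[0.3565 -0.2686; -0.2686 0.4025]
step 3: x^-=[0.7517, 0.3758]  P^-=[0.4522 -0.2284; -0.2284 0.7025]  H_jac=[0.8945 0.4471]  S=[0.4796]  K=[0.6305; 0.2290]  nu=[-0.3204]  x^+=[0.5497, 0.3024]  P^+=[0.2616 -0.2976; -0.2976 0.6773]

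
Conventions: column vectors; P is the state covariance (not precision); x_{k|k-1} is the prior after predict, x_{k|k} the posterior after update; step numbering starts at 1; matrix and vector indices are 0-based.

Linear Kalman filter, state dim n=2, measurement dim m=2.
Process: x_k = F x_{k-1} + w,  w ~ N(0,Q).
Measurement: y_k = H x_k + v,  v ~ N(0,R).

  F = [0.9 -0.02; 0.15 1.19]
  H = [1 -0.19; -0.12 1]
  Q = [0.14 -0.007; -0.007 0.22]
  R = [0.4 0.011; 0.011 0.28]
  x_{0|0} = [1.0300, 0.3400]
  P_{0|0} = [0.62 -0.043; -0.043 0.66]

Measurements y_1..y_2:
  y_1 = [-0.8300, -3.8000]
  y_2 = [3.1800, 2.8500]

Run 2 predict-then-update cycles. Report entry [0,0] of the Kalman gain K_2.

step 1: x^-=[0.9202, 0.5591]  P^-=[0.6440 0.0151; 0.0151 1.1532]  S=[1.0799 -0.2700; -0.2700 1.4389]  K=[0.6116 0.0715; 0.0117 0.8024]  nu=[-1.6440, -4.2487]  x^+=[-0.3891, -2.8692]  P^+=[0.2563 0.0575; 0.0575 0.2317]
step 2: x^-=[-0.2928, -3.4727]  P^-=[0.3457 0.0835; 0.0835 0.5744]  S=[0.7347 -0.0542; -0.0542 0.8393]  K=[0.4548 0.0794; 0.0148 0.6734]  nu=[2.8130, 6.2876]  x^+=[1.4860, 0.8028]  P^+=[0.1923 0.0503; 0.0503 0.1947]

K[0,0] = 0.4548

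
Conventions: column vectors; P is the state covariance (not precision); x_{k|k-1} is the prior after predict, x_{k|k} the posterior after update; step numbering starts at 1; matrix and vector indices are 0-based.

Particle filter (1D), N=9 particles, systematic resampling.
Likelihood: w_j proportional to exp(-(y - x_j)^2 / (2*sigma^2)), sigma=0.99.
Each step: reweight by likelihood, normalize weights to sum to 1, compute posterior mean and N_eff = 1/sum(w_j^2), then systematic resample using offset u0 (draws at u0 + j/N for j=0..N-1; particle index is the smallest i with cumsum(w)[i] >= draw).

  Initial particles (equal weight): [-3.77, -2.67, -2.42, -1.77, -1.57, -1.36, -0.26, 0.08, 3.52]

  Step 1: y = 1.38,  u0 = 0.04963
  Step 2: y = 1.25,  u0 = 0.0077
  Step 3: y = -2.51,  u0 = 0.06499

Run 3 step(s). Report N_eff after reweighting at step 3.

N_eff = 2.4272

step 1: w=[0.0000, 0.0003, 0.0008, 0.0078, 0.0145, 0.0267, 0.3118, 0.5192, 0.1189]  mean=0.3034  Neff=2.6181  idx=[5, 6, 6, 7, 7, 7, 7, 7, 8]
step 2: w=[0.0096, 0.0972, 0.0972, 0.1547, 0.1547, 0.1547, 0.1547, 0.1547, 0.0224]  mean=0.0773  Neff=7.1858  idx=[0, 2, 3, 3, 4, 5, 6, 6, 7]
step 3: w=[0.6262, 0.0929, 0.0401, 0.0401, 0.0401, 0.0401, 0.0401, 0.0401, 0.0401]  mean=-0.8533  Neff=2.4272  idx=[0, 0, 0, 0, 0, 0, 2, 5, 7]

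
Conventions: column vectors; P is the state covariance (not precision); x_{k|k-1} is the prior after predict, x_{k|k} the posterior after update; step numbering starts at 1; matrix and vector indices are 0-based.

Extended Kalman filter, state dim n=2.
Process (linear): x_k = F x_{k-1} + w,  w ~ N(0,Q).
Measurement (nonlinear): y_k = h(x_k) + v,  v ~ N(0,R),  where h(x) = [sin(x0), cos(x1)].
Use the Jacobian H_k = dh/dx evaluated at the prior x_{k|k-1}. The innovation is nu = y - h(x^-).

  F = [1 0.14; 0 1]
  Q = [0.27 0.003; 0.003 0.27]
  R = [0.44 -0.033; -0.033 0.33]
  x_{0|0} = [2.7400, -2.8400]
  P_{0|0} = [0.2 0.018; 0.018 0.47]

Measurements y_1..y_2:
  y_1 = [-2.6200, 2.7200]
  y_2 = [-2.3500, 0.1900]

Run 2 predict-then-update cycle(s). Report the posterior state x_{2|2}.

x_post = [4.8373, -1.0931]

step 1: x^-=[2.3424, -2.8400]  P^-=[0.4843 0.0868; 0.0868 0.7400]  H_jac=[-0.6973 0.0000; 0.0000 0.2970]  S=[0.6754 -0.0510; -0.0510 0.3953]  K=[-0.4999 0.0008; -0.0481 0.5499]  nu=[-3.3368, 3.6749]  x^+=[4.0131, -0.6588]  P^+=[0.3155 0.0564; 0.0564 0.6162]
step 2: x^-=[3.9209, -0.6588]  P^-=[0.6133 0.1457; 0.1457 0.8862]  H_jac=[-0.7114 0.0000; 0.0000 0.6122]  S=[0.7504 -0.0964; -0.0964 0.6621]  K=[-0.5749 0.0509; -0.0334 0.8145]  nu=[-1.6472, -0.6007]  x^+=[4.8373, -1.0931]  P^+=[0.3579 0.0584; 0.0584 0.4409]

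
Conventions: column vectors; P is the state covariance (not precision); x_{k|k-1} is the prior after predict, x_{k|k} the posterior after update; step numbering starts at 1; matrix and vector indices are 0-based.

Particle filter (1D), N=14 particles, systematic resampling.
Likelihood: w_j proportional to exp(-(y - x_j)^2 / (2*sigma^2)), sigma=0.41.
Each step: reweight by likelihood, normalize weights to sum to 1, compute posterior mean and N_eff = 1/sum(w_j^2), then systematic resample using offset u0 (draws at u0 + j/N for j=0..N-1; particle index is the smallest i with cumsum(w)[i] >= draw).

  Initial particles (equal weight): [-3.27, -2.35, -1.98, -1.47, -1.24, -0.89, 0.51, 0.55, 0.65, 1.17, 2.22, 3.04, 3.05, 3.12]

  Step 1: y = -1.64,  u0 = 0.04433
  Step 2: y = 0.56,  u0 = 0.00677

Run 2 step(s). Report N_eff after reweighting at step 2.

N_eff = 1.2370

step 1: w=[0.0001, 0.0840, 0.2666, 0.3451, 0.2336, 0.0706, 0.0000, 0.0000, 0.0000, 0.0000, 0.0000, 0.0000, 0.0000, 0.0000]  mean=-1.5854  Neff=3.8944  idx=[1, 2, 2, 2, 2, 3, 3, 3, 3, 3, 4, 4, 4, 5]
step 2: w=[0.0000, 0.0000, 0.0000, 0.0000, 0.0000, 0.0022, 0.0022, 0.0022, 0.0022, 0.0022, 0.0305, 0.0305, 0.0305, 0.8975]  mean=-0.9284  Neff=1.2370  idx=[8, 12, 13, 13, 13, 13, 13, 13, 13, 13, 13, 13, 13, 13]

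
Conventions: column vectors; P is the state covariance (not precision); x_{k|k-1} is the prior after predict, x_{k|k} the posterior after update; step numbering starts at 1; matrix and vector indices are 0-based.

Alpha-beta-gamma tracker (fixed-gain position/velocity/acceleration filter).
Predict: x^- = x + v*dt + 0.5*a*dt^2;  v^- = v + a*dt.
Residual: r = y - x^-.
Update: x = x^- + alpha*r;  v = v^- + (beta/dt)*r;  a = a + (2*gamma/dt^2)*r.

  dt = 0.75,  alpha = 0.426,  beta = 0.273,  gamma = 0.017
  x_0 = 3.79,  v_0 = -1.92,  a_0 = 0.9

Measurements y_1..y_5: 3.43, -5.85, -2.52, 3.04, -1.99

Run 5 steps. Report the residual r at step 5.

resid = -1.2369

step 1: x_pred=2.6031  r=0.8269  x^+=2.9554  v^+=-0.9440  a^+=0.9500
step 2: x_pred=2.5145  r=-8.3645  x^+=-1.0488  v^+=-3.2762  a^+=0.4444
step 3: x_pred=-3.3809  r=0.8609  x^+=-3.0142  v^+=-2.6296  a^+=0.4964
step 4: x_pred=-4.8467  r=7.8867  x^+=-1.4870  v^+=0.6135  a^+=0.9731
step 5: x_pred=-0.7531  r=-1.2369  x^+=-1.2800  v^+=0.8932  a^+=0.8984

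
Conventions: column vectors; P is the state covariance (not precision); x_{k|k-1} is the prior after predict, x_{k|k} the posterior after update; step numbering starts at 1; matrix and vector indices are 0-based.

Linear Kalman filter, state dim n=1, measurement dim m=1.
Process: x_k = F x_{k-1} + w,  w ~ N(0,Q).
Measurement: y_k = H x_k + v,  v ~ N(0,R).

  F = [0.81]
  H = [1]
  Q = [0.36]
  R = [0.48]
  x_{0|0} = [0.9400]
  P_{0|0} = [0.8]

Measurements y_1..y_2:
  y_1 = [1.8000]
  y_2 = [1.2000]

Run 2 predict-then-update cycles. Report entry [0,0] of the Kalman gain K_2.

K[0,0] = 0.5403

step 1: x^-=[0.7614]  P^-=[0.8849]  S=[1.3649]  K=[0.6483]  nu=[1.0386]  x^+=[1.4347]  P^+=[0.3112]
step 2: x^-=[1.1621]  P^-=[0.5642]  S=[1.0442]  K=[0.5403]  nu=[0.0379]  x^+=[1.1826]  P^+=[0.2593]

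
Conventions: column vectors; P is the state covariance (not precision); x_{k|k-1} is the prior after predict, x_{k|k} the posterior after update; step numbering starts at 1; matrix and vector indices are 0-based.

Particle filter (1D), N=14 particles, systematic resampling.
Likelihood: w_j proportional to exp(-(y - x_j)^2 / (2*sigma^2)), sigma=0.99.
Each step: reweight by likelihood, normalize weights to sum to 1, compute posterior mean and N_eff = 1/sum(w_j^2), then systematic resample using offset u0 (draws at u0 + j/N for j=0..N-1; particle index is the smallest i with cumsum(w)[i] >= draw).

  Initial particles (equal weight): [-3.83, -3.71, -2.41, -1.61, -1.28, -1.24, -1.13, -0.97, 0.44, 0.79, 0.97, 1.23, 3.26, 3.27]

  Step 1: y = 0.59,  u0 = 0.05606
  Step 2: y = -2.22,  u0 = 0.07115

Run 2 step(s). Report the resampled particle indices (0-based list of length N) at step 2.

step 1: w=[0.0000, 0.0000, 0.0022, 0.0180, 0.0356, 0.0384, 0.0469, 0.0613, 0.2097, 0.2078, 0.1970, 0.1721, 0.0056, 0.0054]  mean=0.4554  Neff=6.0724  idx=[5, 6, 7, 8, 8, 9, 9, 9, 10, 10, 10, 11, 11, 11]
step 2: w=[0.3570, 0.3179, 0.2626, 0.0158, 0.0158, 0.0057, 0.0057, 0.0057, 0.0032, 0.0032, 0.0032, 0.0013, 0.0013, 0.0013]  mean=-1.0148  Neff=3.3545  idx=[0, 0, 0, 0, 0, 1, 1, 1, 1, 2, 2, 2, 2, 13]

resampled_idx = [0, 0, 0, 0, 0, 1, 1, 1, 1, 2, 2, 2, 2, 13]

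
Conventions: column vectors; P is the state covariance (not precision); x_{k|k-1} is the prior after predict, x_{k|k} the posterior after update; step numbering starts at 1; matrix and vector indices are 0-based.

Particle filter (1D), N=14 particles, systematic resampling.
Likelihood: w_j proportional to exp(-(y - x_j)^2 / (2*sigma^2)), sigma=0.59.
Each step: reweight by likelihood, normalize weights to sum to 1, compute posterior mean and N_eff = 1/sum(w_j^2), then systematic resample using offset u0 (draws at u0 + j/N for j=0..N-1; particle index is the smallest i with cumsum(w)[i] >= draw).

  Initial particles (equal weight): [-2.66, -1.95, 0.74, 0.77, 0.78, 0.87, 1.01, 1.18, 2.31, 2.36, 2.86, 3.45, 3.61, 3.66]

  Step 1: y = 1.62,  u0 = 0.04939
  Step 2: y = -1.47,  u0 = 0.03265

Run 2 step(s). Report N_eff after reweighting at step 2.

step 1: w=[0.0000, 0.0000, 0.0839, 0.0904, 0.0926, 0.1137, 0.1495, 0.1932, 0.1288, 0.1162, 0.0280, 0.0021, 0.0009, 0.0006]  mean=1.3465  Neff=7.8557  idx=[2, 3, 4, 4, 5, 6, 6, 7, 7, 7, 8, 8, 9, 10]
step 2: w=[0.2345, 0.1936, 0.1815, 0.1815, 0.1003, 0.0380, 0.0380, 0.0109, 0.0109, 0.0109, 0.0000, 0.0000, 0.0000, 0.0000]  mean=0.8082  Neff=5.8262  idx=[0, 0, 0, 1, 1, 1, 2, 2, 2, 3, 3, 4, 4, 6]

N_eff = 5.8262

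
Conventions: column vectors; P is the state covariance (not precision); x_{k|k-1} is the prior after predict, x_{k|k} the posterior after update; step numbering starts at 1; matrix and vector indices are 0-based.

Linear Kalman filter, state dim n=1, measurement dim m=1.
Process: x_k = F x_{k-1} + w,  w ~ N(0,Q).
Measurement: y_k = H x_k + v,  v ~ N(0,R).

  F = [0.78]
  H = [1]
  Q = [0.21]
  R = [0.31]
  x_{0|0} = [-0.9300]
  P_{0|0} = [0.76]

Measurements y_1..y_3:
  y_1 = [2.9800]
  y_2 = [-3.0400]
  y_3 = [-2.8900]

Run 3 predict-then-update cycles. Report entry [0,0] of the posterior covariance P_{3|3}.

P_post[0,0] = 0.1546

step 1: x^-=[-0.7254]  P^-=[0.6724]  S=[0.9824]  K=[0.6844]  nu=[3.7054]  x^+=[1.8107]  P^+=[0.2122]
step 2: x^-=[1.4124]  P^-=[0.3391]  S=[0.6491]  K=[0.5224]  nu=[-4.4524]  x^+=[-0.9136]  P^+=[0.1619]
step 3: x^-=[-0.7126]  P^-=[0.3085]  S=[0.6185]  K=[0.4988]  nu=[-2.1774]  x^+=[-1.7987]  P^+=[0.1546]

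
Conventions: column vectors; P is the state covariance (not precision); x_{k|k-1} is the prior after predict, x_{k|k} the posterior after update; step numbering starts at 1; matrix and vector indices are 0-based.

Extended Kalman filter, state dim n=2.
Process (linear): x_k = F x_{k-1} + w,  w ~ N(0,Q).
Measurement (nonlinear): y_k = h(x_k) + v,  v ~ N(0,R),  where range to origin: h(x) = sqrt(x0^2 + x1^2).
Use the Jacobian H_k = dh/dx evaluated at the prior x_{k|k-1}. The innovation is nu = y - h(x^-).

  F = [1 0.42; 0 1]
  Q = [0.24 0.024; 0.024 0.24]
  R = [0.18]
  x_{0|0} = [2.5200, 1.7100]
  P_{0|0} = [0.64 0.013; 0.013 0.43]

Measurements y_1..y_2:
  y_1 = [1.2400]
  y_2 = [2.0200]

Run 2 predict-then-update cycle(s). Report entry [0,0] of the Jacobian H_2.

step 1: x^-=[3.2382, 1.7100]  P^-=[0.9668 0.2176; 0.2176 0.6700]  H_jac=[0.8843 0.4670]  S=[1.2618]  K=[0.7581; 0.4005]  nu=[-2.4220]  x^+=[1.4022, 0.7401]  P^+=[0.2417 -0.1654; -0.1654 0.4677]
step 2: x^-=[1.7130, 0.7401]  P^-=[0.4252 0.0550; 0.0550 0.7077]  H_jac=[0.9180 0.3966]  S=[0.6897]  K=[0.5976; 0.4801]  nu=[0.1539]  x^+=[1.8050, 0.8140]  P^+=[0.1789 -0.1429; -0.1429 0.5487]

H_jac[0,0] = 0.9180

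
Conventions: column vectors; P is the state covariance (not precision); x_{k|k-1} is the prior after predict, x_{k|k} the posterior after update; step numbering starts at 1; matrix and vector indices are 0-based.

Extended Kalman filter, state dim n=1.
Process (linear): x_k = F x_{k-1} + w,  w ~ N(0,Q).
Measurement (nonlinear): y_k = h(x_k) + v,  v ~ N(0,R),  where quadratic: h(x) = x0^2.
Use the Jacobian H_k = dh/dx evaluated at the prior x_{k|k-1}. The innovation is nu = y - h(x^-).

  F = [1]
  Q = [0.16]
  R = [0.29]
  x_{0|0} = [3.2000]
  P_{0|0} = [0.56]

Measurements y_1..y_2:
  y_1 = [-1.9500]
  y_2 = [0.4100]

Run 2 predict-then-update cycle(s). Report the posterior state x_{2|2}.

step 1: x^-=[3.2000]  P^-=[0.7200]  H_jac=[6.4000]  S=[29.7812]  K=[0.1547]  nu=[-12.1900]  x^+=[1.3139]  P^+=[0.0070]
step 2: x^-=[1.3139]  P^-=[0.1670]  H_jac=[2.6277]  S=[1.4432]  K=[0.3041]  nu=[-1.3162]  x^+=[0.9136]  P^+=[0.0336]

x_post = [0.9136]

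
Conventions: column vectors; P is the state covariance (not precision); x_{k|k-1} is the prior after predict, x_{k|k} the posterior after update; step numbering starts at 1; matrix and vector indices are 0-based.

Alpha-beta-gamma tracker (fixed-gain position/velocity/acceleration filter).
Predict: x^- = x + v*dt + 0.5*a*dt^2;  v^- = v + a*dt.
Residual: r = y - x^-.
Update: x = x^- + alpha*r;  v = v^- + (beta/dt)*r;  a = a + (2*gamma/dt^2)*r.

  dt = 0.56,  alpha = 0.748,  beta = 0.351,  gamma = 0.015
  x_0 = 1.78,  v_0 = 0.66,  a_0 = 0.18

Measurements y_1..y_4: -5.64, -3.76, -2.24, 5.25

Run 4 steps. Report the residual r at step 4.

resid = 8.8978

step 1: x_pred=2.1778  r=-7.8178  x^+=-3.6699  v^+=-4.1393  a^+=-0.5679
step 2: x_pred=-6.0770  r=2.3170  x^+=-4.3439  v^+=-3.0051  a^+=-0.3462
step 3: x_pred=-6.0810  r=3.8410  x^+=-3.2079  v^+=-0.7915  a^+=0.0212
step 4: x_pred=-3.6478  r=8.8978  x^+=3.0077  v^+=4.7974  a^+=0.8724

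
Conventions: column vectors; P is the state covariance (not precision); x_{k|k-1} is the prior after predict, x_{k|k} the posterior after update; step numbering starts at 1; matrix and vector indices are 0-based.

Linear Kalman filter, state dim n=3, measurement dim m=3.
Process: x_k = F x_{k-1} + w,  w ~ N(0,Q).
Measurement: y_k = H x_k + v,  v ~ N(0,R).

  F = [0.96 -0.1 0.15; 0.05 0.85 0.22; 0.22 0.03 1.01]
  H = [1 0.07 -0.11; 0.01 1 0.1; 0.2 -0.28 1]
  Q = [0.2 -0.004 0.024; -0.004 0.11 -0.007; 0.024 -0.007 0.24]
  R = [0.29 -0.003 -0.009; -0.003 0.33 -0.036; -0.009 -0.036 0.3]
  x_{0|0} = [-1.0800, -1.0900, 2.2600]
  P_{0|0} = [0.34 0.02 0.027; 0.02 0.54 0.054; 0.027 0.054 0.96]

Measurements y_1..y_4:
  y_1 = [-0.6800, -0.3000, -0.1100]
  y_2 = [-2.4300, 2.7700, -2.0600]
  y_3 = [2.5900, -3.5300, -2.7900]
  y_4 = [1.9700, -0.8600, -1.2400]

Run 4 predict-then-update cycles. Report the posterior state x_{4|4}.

x_post = [0.9870, -1.0656, -1.9038]

step 1: x^-=[-0.5888, -0.4833, 2.0123]  P^-=[0.5427 0.0259 0.2616; 0.0259 0.5700 0.2770; 0.2616 0.2770 1.2518]  S=[0.7924 0.0518 0.2276; 0.0518 0.9690 0.2129; 0.2276 0.2129 1.5648]  K=[0.6098 -0.0049 0.1439; 0.0061 0.6182 -0.0066; -0.0532 0.2543 0.7570]  nu=[0.1640, -0.0120, -2.1399]  x^+=[-0.7967, -0.4755, 0.3807]  P^+=[0.1763 -0.0104 -0.0003; -0.0104 0.2009 0.0340; -0.0003 0.0340 0.2280]
step 2: x^-=[-0.6601, -0.3603, 0.1950]  P^-=[0.3705 -0.0100 0.0915; -0.0100 0.2785 0.0782; 0.0915 0.0782 0.4831]  S=[0.6449 0.0059 0.1065; 0.0059 0.6290 0.0118; 0.1065 0.0118 0.8137]  K=[0.5351 -0.0030 0.1369; -0.0013 0.4552 -0.0087; -0.0313 0.1917 0.5906]  nu=[-1.7232, 3.1174, -2.2238]  x^+=[-1.8962, 1.0803, -0.4668]  P^+=[0.1549 -0.0094 0.0028; -0.0094 0.1482 0.0244; 0.0028 0.0244 0.1768]
step 3: x^-=[-1.9984, 0.7207, -0.8562]  P^-=[0.3501 -0.0077 0.0834; -0.0077 0.2344 0.0574; 0.0834 0.0574 0.4306]  S=[0.6261 0.0068 0.0985; 0.0068 0.5802 -0.0011; 0.0985 -0.0011 0.7651]  K=[0.5222 0.0012 0.1362; 0.0012 0.4137 -0.0124; -0.0271 0.1760 0.5674]  nu=[4.4438, -4.1451, -1.3323]  x^+=[0.1355, -0.9721, -2.4621]  P^+=[0.1512 -0.0079 0.0037; -0.0079 0.1350 0.0208; 0.0037 0.0208 0.1692]
step 4: x^-=[-0.1420, -1.3612, -2.4861]  P^-=[0.3464 -0.0061 0.0828; -0.0061 0.2233 0.0525; 0.0828 0.0525 0.4228]  S=[0.6228 0.0081 0.0972; 0.0081 0.5681 -0.0032; 0.0972 -0.0032 0.7585]  K=[0.5197 0.0033 0.1361; 0.0029 0.4020 -0.0134; -0.0262 0.1719 0.5639]  nu=[1.9339, 0.7512, 0.8934]  x^+=[0.9870, -1.0656, -1.9038]  P^+=[0.1504 -0.0073 0.0039; -0.0073 0.1312 0.0197; 0.0039 0.0197 0.1679]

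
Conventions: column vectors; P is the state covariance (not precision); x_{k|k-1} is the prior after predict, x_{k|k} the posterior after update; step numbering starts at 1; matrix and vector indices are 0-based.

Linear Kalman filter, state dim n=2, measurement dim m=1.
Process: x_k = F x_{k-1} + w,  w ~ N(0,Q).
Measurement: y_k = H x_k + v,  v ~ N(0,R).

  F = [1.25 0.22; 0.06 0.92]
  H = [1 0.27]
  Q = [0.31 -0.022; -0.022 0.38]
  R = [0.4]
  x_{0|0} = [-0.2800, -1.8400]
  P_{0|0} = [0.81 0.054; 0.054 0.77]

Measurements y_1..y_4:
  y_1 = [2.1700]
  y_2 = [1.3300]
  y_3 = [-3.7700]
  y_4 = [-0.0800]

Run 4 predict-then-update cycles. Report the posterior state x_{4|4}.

x_post = [-0.6021, -1.3253]

step 1: x^-=[-0.7548, -1.7096]  P^-=[1.6426 0.2574; 0.2574 1.0406]  S=[2.2575]  K=[0.7584; 0.2385]  nu=[3.3864]  x^+=[1.8135, -0.9020]  P^+=[0.3441 -0.1509; -0.1509 0.9122]
step 2: x^-=[2.0684, -0.7210]  P^-=[0.8088 0.0129; 0.0129 1.1367]  S=[1.2987]  K=[0.6255; 0.2463]  nu=[-0.5438]  x^+=[1.7283, -0.8549]  P^+=[0.3007 -0.1871; -0.1871 1.0579]
step 3: x^-=[1.9723, -0.6828]  P^-=[0.7282 -0.0030; -0.0030 1.2558]  S=[1.2181]  K=[0.5971; 0.2759]  nu=[-5.5579]  x^+=[-1.3465, -2.2163]  P^+=[0.2938 -0.2037; -0.2037 1.1631]
step 4: x^-=[-2.1707, -2.1198]  P^-=[0.7134 -0.0015; -0.0015 1.3430]  S=[1.2105]  K=[0.5890; 0.2983]  nu=[2.6630]  x^+=[-0.6021, -1.3253]  P^+=[0.2934 -0.2142; -0.2142 1.2353]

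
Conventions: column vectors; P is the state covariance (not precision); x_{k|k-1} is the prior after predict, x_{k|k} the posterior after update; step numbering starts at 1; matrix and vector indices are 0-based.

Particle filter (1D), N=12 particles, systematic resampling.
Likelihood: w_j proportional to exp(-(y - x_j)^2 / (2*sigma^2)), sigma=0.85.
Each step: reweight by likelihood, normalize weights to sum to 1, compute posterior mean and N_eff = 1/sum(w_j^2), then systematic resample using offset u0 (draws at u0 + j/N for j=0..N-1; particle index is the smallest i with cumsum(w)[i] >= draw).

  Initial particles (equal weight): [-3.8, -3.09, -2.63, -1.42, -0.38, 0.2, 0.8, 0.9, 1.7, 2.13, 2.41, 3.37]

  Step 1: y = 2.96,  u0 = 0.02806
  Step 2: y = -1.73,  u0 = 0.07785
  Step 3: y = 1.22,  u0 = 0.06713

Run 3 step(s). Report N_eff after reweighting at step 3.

N_eff = 11.8491

step 1: w=[0.0000, 0.0000, 0.0000, 0.0000, 0.0002, 0.0019, 0.0144, 0.0193, 0.1210, 0.2254, 0.2946, 0.3233]  mean=2.5145  Neff=3.8860  idx=[7, 8, 9, 9, 9, 10, 10, 10, 11, 11, 11, 11]
step 2: w=[0.9529, 0.0333, 0.0038, 0.0038, 0.0038, 0.0008, 0.0008, 0.0008, 0.0000, 0.0000, 0.0000, 0.0000]  mean=0.9443  Neff=1.0999  idx=[0, 0, 0, 0, 0, 0, 0, 0, 0, 0, 0, 4]
step 3: w=[0.0862, 0.0862, 0.0862, 0.0862, 0.0862, 0.0862, 0.0862, 0.0862, 0.0862, 0.0862, 0.0862, 0.0521]  mean=0.9641  Neff=11.8491  idx=[0, 1, 2, 3, 4, 5, 6, 7, 8, 9, 10, 11]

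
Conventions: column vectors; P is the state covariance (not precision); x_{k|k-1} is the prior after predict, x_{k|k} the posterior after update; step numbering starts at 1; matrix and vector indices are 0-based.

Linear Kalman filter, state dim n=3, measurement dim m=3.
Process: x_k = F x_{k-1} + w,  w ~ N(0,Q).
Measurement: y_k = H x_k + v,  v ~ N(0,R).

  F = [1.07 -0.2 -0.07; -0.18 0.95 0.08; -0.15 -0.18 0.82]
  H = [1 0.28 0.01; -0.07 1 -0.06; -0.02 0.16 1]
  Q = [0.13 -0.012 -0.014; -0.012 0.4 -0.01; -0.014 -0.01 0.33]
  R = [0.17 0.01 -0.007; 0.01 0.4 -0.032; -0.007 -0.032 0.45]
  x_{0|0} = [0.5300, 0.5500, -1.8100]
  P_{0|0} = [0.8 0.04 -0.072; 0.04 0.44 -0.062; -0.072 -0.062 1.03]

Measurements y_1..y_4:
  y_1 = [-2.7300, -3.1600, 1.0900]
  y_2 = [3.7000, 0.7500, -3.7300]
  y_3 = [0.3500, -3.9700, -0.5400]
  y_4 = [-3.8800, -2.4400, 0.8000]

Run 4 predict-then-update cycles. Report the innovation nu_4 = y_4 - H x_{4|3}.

innov = [-5.4564, 0.5797, 1.6754]

step 1: x^-=[0.5838, 0.2823, -1.6627]  P^-=[1.0605 -0.2153 -0.2467; -0.2153 0.8086 -0.0364; -0.2467 -0.0364 1.0930]  S=[1.1683 -0.0343 -0.2712; -0.0343 1.2501 0.0209; -0.2712 0.0209 1.5637]  K=[0.8377 -0.1960 -0.0455; 0.0427 0.6607 0.0608; -0.0527 -0.0808 0.6904]  nu=[-3.3762, -3.5012, 2.7192]  x^+=[-1.6819, -2.0101, 0.6750]  P^+=[0.1571 -0.0580 -0.0076; -0.0580 0.2565 -0.0363; -0.0076 -0.0363 0.3193]
step 2: x^-=[-1.4449, -1.5528, 1.1676]  P^-=[0.3466 -0.1516 -0.0401; -0.1516 0.6532 -0.0488; -0.0401 -0.0488 0.5660]  S=[0.4819 0.0224 -0.0563; 0.0224 1.0837 -0.0018; -0.0563 -0.0018 1.0198]  K=[0.6343 -0.1733 -0.0352; 0.0424 0.6145 0.0610; -0.0328 -0.0722 0.5462]  nu=[5.5680, 2.2717, -4.6781]  x^+=[1.8582, -0.2060, -1.7338]  P^+=[0.1214 -0.0536 -0.0038; -0.0536 0.2386 -0.0317; -0.0038 -0.0317 0.2533]
step 3: x^-=[2.1508, -0.6689, -1.6634]  P^-=[0.3024 -0.1363 -0.0293; -0.1363 0.6345 -0.0487; -0.0293 -0.0487 0.5182]  S=[0.4450 0.0347 -0.0434; 0.0347 1.0625 -0.0031; -0.0434 -0.0031 0.9710]  K=[0.6029 -0.1663 -0.0324; 0.0506 0.6074 0.0614; -0.0280 -0.0707 0.5248]  nu=[-1.5969, -3.2504, 1.2734]  x^+=[1.6874, -2.6458, -0.7206]  P^+=[0.1155 -0.0515 -0.0029; -0.0515 0.2360 -0.0310; -0.0029 -0.0310 0.2435]
step 4: x^-=[2.3851, -2.8748, -0.3678]  P^-=[0.2945 -0.1324 -0.0275; -0.1324 0.6313 -0.0488; -0.0275 -0.0488 0.5110]  S=[0.4391 0.0380 -0.0412; 0.0380 1.0588 -0.0035; -0.0412 -0.0035 0.9637]  K=[0.5969 -0.1645 -0.0317; 0.0532 0.6061 0.0614; -0.0271 -0.0705 0.5214]  nu=[-5.4564, 0.5797, 1.6754]  x^+=[-1.0207, -2.7106, 0.6130]  P^+=[0.1144 -0.0510 -0.0028; -0.0510 0.2356 -0.0308; -0.0028 -0.0308 0.2419]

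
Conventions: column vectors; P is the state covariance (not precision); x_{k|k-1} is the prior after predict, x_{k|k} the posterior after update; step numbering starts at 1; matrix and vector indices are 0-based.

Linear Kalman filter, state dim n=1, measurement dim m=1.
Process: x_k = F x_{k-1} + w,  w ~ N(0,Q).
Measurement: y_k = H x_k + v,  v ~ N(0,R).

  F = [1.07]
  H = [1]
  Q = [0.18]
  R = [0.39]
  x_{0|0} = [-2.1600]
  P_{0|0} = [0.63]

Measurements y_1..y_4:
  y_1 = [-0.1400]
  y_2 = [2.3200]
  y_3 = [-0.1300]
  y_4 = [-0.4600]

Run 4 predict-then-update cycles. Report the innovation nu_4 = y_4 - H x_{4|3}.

innov = [-0.8871]

step 1: x^-=[-2.3112]  P^-=[0.9013]  S=[1.2913]  K=[0.6980]  nu=[2.1712]  x^+=[-0.7958]  P^+=[0.2722]
step 2: x^-=[-0.8515]  P^-=[0.4917]  S=[0.8817]  K=[0.5576]  nu=[3.1715]  x^+=[0.9171]  P^+=[0.2175]
step 3: x^-=[0.9813]  P^-=[0.4290]  S=[0.8190]  K=[0.5238]  nu=[-1.1113]  x^+=[0.3992]  P^+=[0.2043]
step 4: x^-=[0.4271]  P^-=[0.4139]  S=[0.8039]  K=[0.5149]  nu=[-0.8871]  x^+=[-0.0296]  P^+=[0.2008]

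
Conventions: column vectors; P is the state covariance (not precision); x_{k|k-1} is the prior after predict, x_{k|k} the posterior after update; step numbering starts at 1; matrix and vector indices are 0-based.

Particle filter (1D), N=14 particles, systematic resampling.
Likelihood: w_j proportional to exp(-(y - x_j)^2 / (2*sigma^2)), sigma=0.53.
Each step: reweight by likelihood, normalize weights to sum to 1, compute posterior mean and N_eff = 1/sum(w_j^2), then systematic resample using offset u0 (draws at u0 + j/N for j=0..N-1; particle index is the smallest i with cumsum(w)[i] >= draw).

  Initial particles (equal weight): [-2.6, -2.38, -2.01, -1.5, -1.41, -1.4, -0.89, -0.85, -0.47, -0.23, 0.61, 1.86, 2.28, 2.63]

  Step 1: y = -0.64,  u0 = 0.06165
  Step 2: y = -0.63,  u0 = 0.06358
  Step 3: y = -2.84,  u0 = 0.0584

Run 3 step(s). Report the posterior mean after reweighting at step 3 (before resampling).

step 1: w=[0.0002, 0.0010, 0.0077, 0.0584, 0.0759, 0.0780, 0.1950, 0.2015, 0.2071, 0.1616, 0.0135, 0.0000, 0.0000, 0.0000]  mean=-0.7934  Neff=6.1294  idx=[3, 4, 5, 6, 6, 7, 7, 7, 8, 8, 8, 9, 9, 10]
step 2: w=[0.0262, 0.0342, 0.0351, 0.0895, 0.0895, 0.0926, 0.0926, 0.0926, 0.0964, 0.0964, 0.0964, 0.0759, 0.0759, 0.0065]  mean=-0.6991  Neff=11.8623  idx=[2, 3, 4, 5, 5, 6, 7, 8, 8, 9, 10, 11, 12, 12]
step 3: w=[0.8069, 0.0372, 0.0372, 0.0281, 0.0281, 0.0281, 0.0281, 0.0015, 0.0015, 0.0015, 0.0015, 0.0002, 0.0002, 0.0002]  mean=-1.2942  Neff=1.5221  idx=[0, 0, 0, 0, 0, 0, 0, 0, 0, 0, 0, 2, 4, 6]

post_mean = -1.2942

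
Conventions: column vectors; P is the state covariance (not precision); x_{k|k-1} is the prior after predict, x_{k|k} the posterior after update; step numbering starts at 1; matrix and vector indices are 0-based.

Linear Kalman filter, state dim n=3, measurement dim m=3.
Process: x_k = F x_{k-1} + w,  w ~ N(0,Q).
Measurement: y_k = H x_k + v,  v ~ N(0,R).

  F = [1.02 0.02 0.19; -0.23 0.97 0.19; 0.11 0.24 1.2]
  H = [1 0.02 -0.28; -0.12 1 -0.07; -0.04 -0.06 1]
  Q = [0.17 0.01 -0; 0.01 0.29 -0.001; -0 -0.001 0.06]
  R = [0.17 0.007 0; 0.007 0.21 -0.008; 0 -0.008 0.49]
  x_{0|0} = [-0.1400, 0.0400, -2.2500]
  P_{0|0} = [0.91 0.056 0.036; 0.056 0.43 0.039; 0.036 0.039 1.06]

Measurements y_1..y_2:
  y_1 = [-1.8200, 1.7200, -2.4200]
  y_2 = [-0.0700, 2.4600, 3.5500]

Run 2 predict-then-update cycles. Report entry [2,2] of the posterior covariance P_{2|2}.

step 1: x^-=[-0.5695, -0.3565, -2.7058]  P^-=[1.1717 -0.0890 0.4072; -0.0890 0.7672 0.3586; 0.4072 0.3586 1.6571]  S=[1.2363 -0.2903 -0.0814; -0.2903 0.9802 0.1509; -0.0814 0.1509 2.0757]  K=[0.8583 -0.0419 0.2129; 0.0456 0.7664 0.0984; 0.0315 0.0877 0.7750]  nu=[-2.0010, 1.8188, 0.2416]  x^+=[-2.3116, 0.9698, -2.4221]  P^+=[0.1768 0.0246 0.1132; 0.0246 0.1671 0.0531; 0.1132 0.0531 0.3868]
step 2: x^-=[-2.7987, 1.0122, -2.9280]  P^-=[0.4133 0.0370 0.2595; 0.0370 0.4693 0.1582; 0.2595 0.1582 0.6905]  S=[0.4920 -0.0368 0.0556; -0.0368 0.6619 0.0448; 0.0556 0.0448 1.1432]  K=[0.6721 -0.0213 0.1788; 0.0457 0.6824 0.0835; 0.0818 0.0843 0.5793]  nu=[1.8886, 0.9070, 6.4268]  x^+=[-0.3999, 2.2544, 1.0260]  P^+=[0.1402 0.0223 0.0947; 0.0223 0.1488 0.0453; 0.0947 0.0453 0.2897]

P_post[2,2] = 0.2897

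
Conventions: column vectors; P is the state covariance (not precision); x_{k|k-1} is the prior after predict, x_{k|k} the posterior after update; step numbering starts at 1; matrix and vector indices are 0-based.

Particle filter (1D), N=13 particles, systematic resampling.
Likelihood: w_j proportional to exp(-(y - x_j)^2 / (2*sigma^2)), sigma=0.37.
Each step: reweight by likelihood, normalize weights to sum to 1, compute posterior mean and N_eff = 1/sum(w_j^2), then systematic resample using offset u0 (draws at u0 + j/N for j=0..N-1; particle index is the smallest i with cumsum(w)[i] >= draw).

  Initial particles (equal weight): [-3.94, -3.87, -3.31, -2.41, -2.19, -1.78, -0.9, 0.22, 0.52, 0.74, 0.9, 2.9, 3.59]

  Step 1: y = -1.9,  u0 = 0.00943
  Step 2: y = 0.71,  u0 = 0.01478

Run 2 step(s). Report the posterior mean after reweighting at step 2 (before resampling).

step 1: w=[0.0000, 0.0000, 0.0003, 0.1844, 0.3506, 0.4523, 0.0124, 0.0000, 0.0000, 0.0000, 0.0000, 0.0000, 0.0000]  mean=-2.0296  Neff=2.7650  idx=[3, 3, 3, 4, 4, 4, 4, 5, 5, 5, 5, 5, 5]
step 2: w=[0.0000, 0.0000, 0.0000, 0.0001, 0.0001, 0.0001, 0.0001, 0.1666, 0.1666, 0.1666, 0.1666, 0.1666, 0.1666]  mean=-1.7801  Neff=6.0025  idx=[7, 7, 8, 8, 8, 9, 9, 10, 10, 11, 11, 12, 12]

post_mean = -1.7801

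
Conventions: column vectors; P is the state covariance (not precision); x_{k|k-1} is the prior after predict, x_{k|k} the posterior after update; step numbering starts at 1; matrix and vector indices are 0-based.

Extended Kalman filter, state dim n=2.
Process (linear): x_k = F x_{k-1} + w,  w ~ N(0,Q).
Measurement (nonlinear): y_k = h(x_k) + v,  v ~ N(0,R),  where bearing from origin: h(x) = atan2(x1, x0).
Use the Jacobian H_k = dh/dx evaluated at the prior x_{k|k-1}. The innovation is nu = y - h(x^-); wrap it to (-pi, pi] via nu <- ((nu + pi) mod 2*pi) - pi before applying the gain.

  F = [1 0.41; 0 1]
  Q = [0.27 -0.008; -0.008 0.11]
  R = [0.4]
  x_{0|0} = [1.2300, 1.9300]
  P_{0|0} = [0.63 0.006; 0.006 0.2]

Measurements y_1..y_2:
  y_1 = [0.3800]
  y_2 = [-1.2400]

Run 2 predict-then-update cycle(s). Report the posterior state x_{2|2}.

step 1: x^-=[2.0213, 1.9300]  P^-=[0.9385 0.0800; 0.0800 0.3100]  H_jac=[-0.2471 0.2588]  S=[0.4678]  K=[-0.4515; 0.1292]  nu=[-0.3823]  x^+=[2.1939, 1.8806]  P^+=[0.8432 0.1073; 0.1073 0.3022]
step 2: x^-=[2.9649, 1.8806]  P^-=[1.2520 0.2232; 0.2232 0.4122]  H_jac=[-0.1526 0.2405]  S=[0.4366]  K=[-0.3145; 0.1491]  nu=[-1.8052]  x^+=[3.5327, 1.6115]  P^+=[1.2088 0.2437; 0.2437 0.4025]

x_post = [3.5327, 1.6115]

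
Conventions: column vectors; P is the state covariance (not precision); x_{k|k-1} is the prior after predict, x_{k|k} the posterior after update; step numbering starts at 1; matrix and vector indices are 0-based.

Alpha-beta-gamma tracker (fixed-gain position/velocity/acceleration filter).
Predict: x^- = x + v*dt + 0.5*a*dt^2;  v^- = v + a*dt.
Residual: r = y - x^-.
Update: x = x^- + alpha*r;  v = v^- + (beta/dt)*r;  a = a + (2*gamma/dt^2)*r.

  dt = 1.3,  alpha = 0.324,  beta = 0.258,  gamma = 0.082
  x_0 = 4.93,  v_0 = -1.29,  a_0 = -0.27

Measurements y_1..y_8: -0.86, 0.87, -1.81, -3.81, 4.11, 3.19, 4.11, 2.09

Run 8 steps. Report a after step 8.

step 1: x_pred=3.0248  r=-3.8848  x^+=1.7662  v^+=-2.4120  a^+=-0.6470
step 2: x_pred=-1.9161  r=2.7861  x^+=-1.0134  v^+=-2.7001  a^+=-0.3766
step 3: x_pred=-4.8419  r=3.0319  x^+=-3.8595  v^+=-2.5880  a^+=-0.0824
step 4: x_pred=-7.2936  r=3.4836  x^+=-6.1649  v^+=-2.0038  a^+=0.2557
step 5: x_pred=-8.5538  r=12.6638  x^+=-4.4508  v^+=0.8418  a^+=1.4846
step 6: x_pred=-2.1019  r=5.2919  x^+=-0.3873  v^+=3.8220  a^+=1.9981
step 7: x_pred=6.2697  r=-2.1597  x^+=5.5699  v^+=5.9909  a^+=1.7885
step 8: x_pred=14.8695  r=-12.7795  x^+=10.7289  v^+=5.7798  a^+=0.5484

a_post = 0.5484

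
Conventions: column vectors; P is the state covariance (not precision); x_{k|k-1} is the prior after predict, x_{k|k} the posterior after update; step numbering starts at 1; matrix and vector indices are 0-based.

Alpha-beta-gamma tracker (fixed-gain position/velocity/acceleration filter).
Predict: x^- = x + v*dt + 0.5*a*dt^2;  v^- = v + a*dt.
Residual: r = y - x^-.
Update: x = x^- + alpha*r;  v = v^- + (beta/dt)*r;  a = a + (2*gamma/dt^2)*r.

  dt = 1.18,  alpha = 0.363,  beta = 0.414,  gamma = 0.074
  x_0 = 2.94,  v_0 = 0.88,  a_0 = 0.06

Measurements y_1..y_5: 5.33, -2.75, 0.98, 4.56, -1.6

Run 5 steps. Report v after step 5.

step 1: x_pred=4.0202  r=1.3098  x^+=4.4956  v^+=1.4103  a^+=0.1992
step 2: x_pred=6.2986  r=-9.0486  x^+=3.0139  v^+=-1.5292  a^+=-0.7626
step 3: x_pred=0.6785  r=0.3015  x^+=0.7880  v^+=-2.3233  a^+=-0.7305
step 4: x_pred=-2.4621  r=7.0221  x^+=0.0869  v^+=-0.7216  a^+=0.0159
step 5: x_pred=-0.7535  r=-0.8465  x^+=-1.0608  v^+=-0.9999  a^+=-0.0741

v_post = -0.9999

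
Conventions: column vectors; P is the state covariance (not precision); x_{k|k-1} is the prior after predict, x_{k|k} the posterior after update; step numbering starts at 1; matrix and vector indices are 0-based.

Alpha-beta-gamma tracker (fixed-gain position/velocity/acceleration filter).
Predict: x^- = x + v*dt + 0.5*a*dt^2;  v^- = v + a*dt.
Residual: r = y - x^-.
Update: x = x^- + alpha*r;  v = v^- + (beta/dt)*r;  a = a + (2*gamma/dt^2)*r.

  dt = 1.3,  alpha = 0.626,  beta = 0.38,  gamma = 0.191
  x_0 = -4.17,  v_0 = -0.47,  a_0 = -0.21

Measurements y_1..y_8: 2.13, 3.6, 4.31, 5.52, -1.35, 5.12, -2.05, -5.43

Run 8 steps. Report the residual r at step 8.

resid = 7.2600

step 1: x_pred=-4.9585  r=7.0884  x^+=-0.5211  v^+=1.3290  a^+=1.3922
step 2: x_pred=2.3831  r=1.2169  x^+=3.1449  v^+=3.4946  a^+=1.6673
step 3: x_pred=9.0968  r=-4.7868  x^+=6.1003  v^+=4.2629  a^+=0.5853
step 4: x_pred=12.1367  r=-6.6167  x^+=7.9946  v^+=3.0898  a^+=-0.9103
step 5: x_pred=11.2421  r=-12.5921  x^+=3.3595  v^+=-1.7744  a^+=-3.7565
step 6: x_pred=-2.1215  r=7.2415  x^+=2.4117  v^+=-4.5411  a^+=-2.1197
step 7: x_pred=-5.2829  r=3.2329  x^+=-3.2591  v^+=-6.3517  a^+=-1.3889
step 8: x_pred=-12.6900  r=7.2600  x^+=-8.1453  v^+=-6.0352  a^+=0.2521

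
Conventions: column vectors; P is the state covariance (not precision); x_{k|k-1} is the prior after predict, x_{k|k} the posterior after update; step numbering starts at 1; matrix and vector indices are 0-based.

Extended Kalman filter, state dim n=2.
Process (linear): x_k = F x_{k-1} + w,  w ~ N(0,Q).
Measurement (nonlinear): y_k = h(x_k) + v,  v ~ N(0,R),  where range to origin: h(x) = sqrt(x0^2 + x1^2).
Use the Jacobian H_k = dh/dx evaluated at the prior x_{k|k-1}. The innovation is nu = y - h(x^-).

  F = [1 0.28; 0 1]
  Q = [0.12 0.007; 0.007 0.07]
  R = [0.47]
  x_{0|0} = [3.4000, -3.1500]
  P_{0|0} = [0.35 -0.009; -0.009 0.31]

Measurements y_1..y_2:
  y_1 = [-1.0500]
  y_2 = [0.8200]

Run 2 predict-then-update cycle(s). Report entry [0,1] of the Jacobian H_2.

step 1: x^-=[2.5180, -3.1500]  P^-=[0.4893 0.0848; 0.0848 0.3800]  H_jac=[0.6244 -0.7811]  S=[0.8099]  K=[0.2954; -0.3011]  nu=[-5.0827]  x^+=[1.0165, -1.6195]  P^+=[0.4186 0.1568; 0.1568 0.3066]
step 2: x^-=[0.5630, -1.6195]  P^-=[0.6505 0.2497; 0.2497 0.3766]  H_jac=[0.3284 -0.9445]  S=[0.7212]  K=[-0.0308; -0.3795]  nu=[-0.8946]  x^+=[0.5906, -1.2800]  P^+=[0.6498 0.2412; 0.2412 0.2727]

H_jac[0,1] = -0.9445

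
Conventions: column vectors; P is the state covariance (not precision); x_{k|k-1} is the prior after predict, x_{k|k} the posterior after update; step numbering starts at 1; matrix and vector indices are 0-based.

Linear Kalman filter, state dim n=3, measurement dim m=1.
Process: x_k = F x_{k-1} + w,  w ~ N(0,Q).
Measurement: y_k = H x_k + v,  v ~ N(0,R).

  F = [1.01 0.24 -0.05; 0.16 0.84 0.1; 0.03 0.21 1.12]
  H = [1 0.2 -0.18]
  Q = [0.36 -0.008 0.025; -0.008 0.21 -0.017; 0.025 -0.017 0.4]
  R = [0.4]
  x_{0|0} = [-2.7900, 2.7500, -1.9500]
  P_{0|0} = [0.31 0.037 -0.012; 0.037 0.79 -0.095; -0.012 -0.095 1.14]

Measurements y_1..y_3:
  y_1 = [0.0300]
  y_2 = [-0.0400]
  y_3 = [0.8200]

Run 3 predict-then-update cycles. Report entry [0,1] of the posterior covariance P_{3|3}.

step 1: x^-=[-2.0604, 1.6686, -1.6902]  P^-=[0.7460 0.2291 -0.0196; 0.2291 0.7804 0.1601; -0.0196 0.1601 1.8201]  S=[1.3234]  K=[0.6010; 0.2692; -0.2382]  nu=[1.4524]  x^+=[-1.1875, 2.0597, -2.0361]  P^+=[0.2680 0.0149 0.1698; 0.0149 0.6844 0.2450; 0.1698 0.2450 1.7450]
step 2: x^-=[-0.6032, 1.3365, -1.8836]  P^-=[0.6614 0.1892 0.2283; 0.1892 0.7678 0.5679; 0.2283 0.5679 2.7462]  S=[1.1336]  K=[0.5805; 0.2122; -0.1345]  nu=[-0.0431]  x^+=[-0.6283, 1.3274, -1.8778]  P^+=[0.2793 0.0496 0.3168; 0.0496 0.7168 0.6003; 0.3168 0.6003 2.7257]
step 3: x^-=[-0.2221, 0.8267, -1.8432]  P^-=[0.6707 0.2306 0.4408; 0.2306 0.8745 1.0540; 0.4408 1.0540 4.1553]  S=[1.0980]  K=[0.5806; 0.1965; -0.0878]  nu=[0.5450]  x^+=[0.0943, 0.9338, -1.8911]  P^+=[0.3006 0.1053 0.4967; 0.1053 0.8321 1.0730; 0.4967 1.0730 4.1469]

P_post[0,1] = 0.1053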